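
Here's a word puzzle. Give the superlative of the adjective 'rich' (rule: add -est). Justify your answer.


Apply superlative formation (add -est): 'rich' -> 'richest'.

richest


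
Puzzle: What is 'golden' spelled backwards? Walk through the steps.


Reverse 'golden' character by character: 'nedlog'.

nedlog


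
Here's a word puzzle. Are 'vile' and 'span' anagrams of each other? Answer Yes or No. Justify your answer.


Sorted letters of 'vile': 'eilv'
Sorted letters of 'span': 'anps'
They do not match.

No


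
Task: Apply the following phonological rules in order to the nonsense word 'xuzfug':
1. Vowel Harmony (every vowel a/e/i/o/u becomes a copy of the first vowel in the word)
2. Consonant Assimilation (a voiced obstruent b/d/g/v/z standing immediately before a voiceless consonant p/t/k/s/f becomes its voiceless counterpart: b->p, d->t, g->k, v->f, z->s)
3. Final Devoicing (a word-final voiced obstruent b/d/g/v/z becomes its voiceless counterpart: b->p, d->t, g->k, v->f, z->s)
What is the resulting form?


Starting form: 'xuzfug'
Rule 1: Vowel Harmony: all vowels already match. No change.
Rule 2: Consonant Assimilation: voiced obstruent before voiceless consonant becomes voiceless ('zf' -> 'sf'). 'xuzfug' -> 'xusfug'
Rule 3: Final Devoicing: word-final voiced obstruent 'g' becomes voiceless 'k'. 'xusfug' -> 'xusfuk'
Final form: 'xusfuk'

xusfuk


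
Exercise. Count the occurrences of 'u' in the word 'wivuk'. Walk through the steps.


Letter 'u' in 'wivuk': found at position(s) 4 = 1 occurrence(s).

1


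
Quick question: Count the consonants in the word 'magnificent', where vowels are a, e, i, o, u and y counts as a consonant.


Consonants in 'magnificent': m, g, n, f, c, n, t = 7 consonants.

7


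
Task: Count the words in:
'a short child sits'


Split into words: a | short | child | sits = 4 words.

4


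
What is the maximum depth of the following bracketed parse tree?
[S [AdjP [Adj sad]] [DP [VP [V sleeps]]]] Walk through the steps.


Count bracket nesting levels:
'[' at pos 0: depth = 1
'[' at pos 3: depth = 2
'[' at pos 9: depth = 3
'[' at pos 20: depth = 2
'[' at pos 24: depth = 3
'[' at pos 28: depth = 4
Maximum depth reached: 4

4


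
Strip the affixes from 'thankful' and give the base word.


Remove suffix '-ful' from 'thankful' to get root 'thank'.

thank


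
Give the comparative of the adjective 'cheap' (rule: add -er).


Apply comparative formation (add -er): 'cheap' -> 'cheaper'.

cheaper


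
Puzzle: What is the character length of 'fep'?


Spell out 'fep' and number each letter: f(1), e(2), p(3). Total: 3 letters.

3


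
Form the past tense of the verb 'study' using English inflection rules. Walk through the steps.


Apply rule: Change -y to -ied. 'study' becomes 'studied'.

studied


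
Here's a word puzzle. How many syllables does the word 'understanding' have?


Break 'understanding' into syllables: un-der-stand-ing -> un | der | stand | ing = 4 syllables

4 syllables


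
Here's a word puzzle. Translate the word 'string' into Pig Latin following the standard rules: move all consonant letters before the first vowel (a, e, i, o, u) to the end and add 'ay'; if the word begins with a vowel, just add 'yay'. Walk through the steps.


'string': move consonant cluster 'str' to end and add 'ay': 'ingstray'.

ingstray


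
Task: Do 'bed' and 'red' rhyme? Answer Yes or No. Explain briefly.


Rime (stressed vowel + following sounds) of 'bed': -ed = /ɛd/
Rime of 'red': -ed = /ɛd/
/ɛd/ and /ɛd/ are the same ending sound, so the words rhyme.

Yes


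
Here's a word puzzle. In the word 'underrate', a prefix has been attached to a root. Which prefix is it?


The word 'underrate' = 'under' (prefix) + 'rate' (root). The prefix is 'under'.

under


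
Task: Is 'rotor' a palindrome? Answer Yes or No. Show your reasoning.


Forward: 'rotor'
Reversed: 'rotor'
They are identical.

Yes


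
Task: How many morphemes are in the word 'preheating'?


Decomposition: pre- (prefix) + heat (root) + -ing (suffix) = 3 morpheme(s)

3 morphemes


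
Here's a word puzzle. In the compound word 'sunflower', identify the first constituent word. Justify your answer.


Split 'sunflower' into 'sun' + 'flower'. The first part is 'sun'.

sun


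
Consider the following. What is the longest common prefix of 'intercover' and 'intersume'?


Compare from the start: 5 characters match: 'inter'. Mismatch at position 6: 'c' vs 's'.

inter


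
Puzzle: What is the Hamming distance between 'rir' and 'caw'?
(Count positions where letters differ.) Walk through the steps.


Alignment:
Position 1: 'r' vs 'c' = DIFFER
Position 2: 'i' vs 'a' = DIFFER
Position 3: 'r' vs 'w' = DIFFER
Total differences: 3

3


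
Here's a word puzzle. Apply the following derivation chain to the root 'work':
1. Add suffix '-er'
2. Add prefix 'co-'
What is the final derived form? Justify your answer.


Step 1: Add suffix '-er' to 'work' = 'worker'
Step 2: Add prefix 'co-' to 'worker' = 'coworker'

coworker


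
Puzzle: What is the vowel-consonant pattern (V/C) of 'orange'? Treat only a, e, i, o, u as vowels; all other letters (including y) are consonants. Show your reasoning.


Letter mapping: o = V, r = C, a = V, n = C, g = C, e = V.

VCVCCV


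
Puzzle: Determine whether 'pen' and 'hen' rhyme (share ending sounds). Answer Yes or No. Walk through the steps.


Rime (stressed vowel + following sounds) of 'pen': -en = /ɛn/
Rime of 'hen': -en = /ɛn/
/ɛn/ and /ɛn/ are the same ending sound, so the words rhyme.

Yes


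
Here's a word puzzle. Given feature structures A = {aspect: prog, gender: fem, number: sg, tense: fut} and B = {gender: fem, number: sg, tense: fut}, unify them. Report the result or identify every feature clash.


Compare features:
aspect: A=prog vs B=_ -> unified: prog
gender: A=fem vs B=fem -> unified: fem
number: A=sg vs B=sg -> unified: sg
tense: A=fut vs B=fut -> unified: fut
No clashes found.

Unified: {aspect: prog, gender: fem, number: sg, tense: fut}


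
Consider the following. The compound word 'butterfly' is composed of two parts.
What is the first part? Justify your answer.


Split 'butterfly' into 'butter' + 'fly'. The first part is 'butter'.

butter


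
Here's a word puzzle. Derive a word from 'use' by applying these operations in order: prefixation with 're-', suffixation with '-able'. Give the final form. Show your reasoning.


Step 1: Add prefix 're-' to 'use' = 'reuse'
Step 2: Add suffix '-able' to 'reuse' = 'reusable'

reusable


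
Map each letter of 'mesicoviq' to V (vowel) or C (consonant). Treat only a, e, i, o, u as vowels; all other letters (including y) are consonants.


Letter mapping: m = C, e = V, s = C, i = V, c = C, o = V, v = C, i = V, q = C.

CVCVCVCVC


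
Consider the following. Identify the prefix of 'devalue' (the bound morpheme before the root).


The word 'devalue' = 'de' (prefix) + 'value' (root). The prefix is 'de'.

de


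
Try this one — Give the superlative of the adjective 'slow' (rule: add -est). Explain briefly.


Apply superlative formation (add -est): 'slow' -> 'slowest'.

slowest


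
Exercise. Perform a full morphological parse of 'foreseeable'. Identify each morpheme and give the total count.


Step 1: Identify prefix: 'fore' (meaning: before/front)
Step 2: Identify root: 'see'
Step 3: Identify suffix(es): 'able'
Decomposition: fore- (prefix: before/front) + see (root) + -able (suffix: capable of)
Total morphemes: 3

3 morphemes (fore- (prefix: before/front) + see (root) + -able (suffix: capable of))


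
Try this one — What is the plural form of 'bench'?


Apply rule: Add -es (sibilant/fricative ending). 'bench' becomes 'benches'.

benches


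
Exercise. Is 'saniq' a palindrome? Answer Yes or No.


Forward: 'saniq'
Reversed: 'qinas'
They differ.

No


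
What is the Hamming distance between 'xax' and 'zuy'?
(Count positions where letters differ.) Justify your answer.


Alignment:
Position 1: 'x' vs 'z' = DIFFER
Position 2: 'a' vs 'u' = DIFFER
Position 3: 'x' vs 'y' = DIFFER
Total differences: 3

3


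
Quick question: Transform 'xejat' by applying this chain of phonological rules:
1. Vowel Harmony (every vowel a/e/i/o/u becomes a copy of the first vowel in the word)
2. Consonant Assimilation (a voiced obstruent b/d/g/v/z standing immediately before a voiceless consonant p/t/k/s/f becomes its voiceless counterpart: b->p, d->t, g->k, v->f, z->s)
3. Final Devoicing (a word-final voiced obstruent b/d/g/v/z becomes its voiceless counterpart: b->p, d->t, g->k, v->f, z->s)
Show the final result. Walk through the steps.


Starting form: 'xejat'
Rule 1: Vowel Harmony: all vowels become 'e' (matching first vowel). 'xejat' -> 'xejet'
Rule 2: Consonant Assimilation: no voiced obstruent (b/d/g/v/z) stands immediately before a voiceless consonant (p/t/k/s/f). No change.
Rule 3: Final Devoicing: final consonant 't' is not one of the voiced obstruents b/d/g/v/z. No change.
Final form: 'xejet'

xejet


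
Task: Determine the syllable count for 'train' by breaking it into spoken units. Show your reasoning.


Break 'train' into syllables: train -> train = 1 syllable

1 syllable


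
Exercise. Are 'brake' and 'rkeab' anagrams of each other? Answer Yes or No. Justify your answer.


Sorted letters of 'brake': 'abekr'
Sorted letters of 'rkeab': 'abekr'
They match.

Yes


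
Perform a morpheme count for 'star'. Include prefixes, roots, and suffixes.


Decomposition: star (free morpheme) = 1 morpheme(s)

1 morphemes


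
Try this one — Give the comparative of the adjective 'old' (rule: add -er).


Apply comparative formation (add -er): 'old' -> 'older'.

older


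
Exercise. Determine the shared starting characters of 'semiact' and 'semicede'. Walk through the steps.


Compare from the start: 4 characters match: 'semi'. Mismatch at position 5: 'a' vs 'c'.

semi


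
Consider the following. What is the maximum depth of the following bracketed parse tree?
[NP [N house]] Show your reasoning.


Count bracket nesting levels:
'[' at pos 0: depth = 1
'[' at pos 4: depth = 2
Maximum depth reached: 2

2


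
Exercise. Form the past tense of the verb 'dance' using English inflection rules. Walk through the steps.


Apply rule: Add -d (word ends in -e). 'dance' becomes 'danced'.

danced


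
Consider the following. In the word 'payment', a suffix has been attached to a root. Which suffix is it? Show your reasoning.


The word 'payment' = 'pay' (root) + '-ment' (suffix). The suffix is '-ment'.

ment


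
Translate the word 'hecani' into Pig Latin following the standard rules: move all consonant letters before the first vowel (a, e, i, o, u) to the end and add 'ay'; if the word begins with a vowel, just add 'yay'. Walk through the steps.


'hecani': move consonant cluster 'h' to end and add 'ay': 'ecanihay'.

ecanihay


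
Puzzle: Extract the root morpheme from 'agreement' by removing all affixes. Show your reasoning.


Remove suffix '-ment' from 'agreement' to get root 'agree'.

agree


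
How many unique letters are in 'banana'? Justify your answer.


Unique letters in 'banana': {a, b, n} = 3 distinct letters.

3


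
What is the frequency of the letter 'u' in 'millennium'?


Letter 'u' in 'millennium': found at position(s) 9 = 1 occurrence(s).

1


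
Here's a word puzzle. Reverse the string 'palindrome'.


Reverse 'palindrome' character by character: 'emordnilap'.

emordnilap


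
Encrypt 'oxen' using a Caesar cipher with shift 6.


Shift each letter by 6: o -> u, x -> d, e -> k, n -> t. Result: 'udkt'.

udkt


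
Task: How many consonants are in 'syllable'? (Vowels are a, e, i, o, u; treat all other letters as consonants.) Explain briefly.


Consonants in 'syllable': s, y, l, l, b, l = 6 consonants.

6


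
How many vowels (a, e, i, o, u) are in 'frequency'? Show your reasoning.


Vowels in 'frequency': e, u, e = 3 vowels.

3


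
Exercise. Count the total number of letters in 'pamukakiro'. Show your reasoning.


Spell out 'pamukakiro' and number each letter: p(1), a(2), m(3), u(4), k(5), a(6), k(7), i(8), r(9), o(10). Total: 10 letters.

10


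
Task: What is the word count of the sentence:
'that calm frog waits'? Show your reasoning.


Split into words: that | calm | frog | waits = 4 words.

4


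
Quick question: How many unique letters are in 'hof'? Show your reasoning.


Unique letters in 'hof': {f, h, o} = 3 distinct letters.

3


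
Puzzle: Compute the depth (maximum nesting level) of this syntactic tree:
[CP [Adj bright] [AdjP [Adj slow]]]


Count bracket nesting levels:
'[' at pos 0: depth = 1
'[' at pos 4: depth = 2
'[' at pos 17: depth = 2
'[' at pos 23: depth = 3
Maximum depth reached: 3

3


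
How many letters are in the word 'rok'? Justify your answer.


Spell out 'rok' and number each letter: r(1), o(2), k(3). Total: 3 letters.

3


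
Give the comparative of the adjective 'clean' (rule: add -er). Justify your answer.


Apply comparative formation (add -er): 'clean' -> 'cleaner'.

cleaner


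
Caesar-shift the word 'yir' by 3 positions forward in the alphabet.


Shift each letter by 3: y -> b, i -> l, r -> u. Result: 'blu'.

blu


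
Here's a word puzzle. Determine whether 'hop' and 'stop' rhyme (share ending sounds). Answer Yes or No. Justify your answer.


Rime (stressed vowel + following sounds) of 'hop': -op = /ɒp/
Rime of 'stop': -op = /ɒp/
/ɒp/ and /ɒp/ are the same ending sound, so the words rhyme.

Yes


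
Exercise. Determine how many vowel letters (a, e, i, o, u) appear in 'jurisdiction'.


Vowels in 'jurisdiction': u, i, i, i, o = 5 vowels.

5


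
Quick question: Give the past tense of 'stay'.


Apply rule: Add -ed. 'stay' becomes 'stayed'.

stayed


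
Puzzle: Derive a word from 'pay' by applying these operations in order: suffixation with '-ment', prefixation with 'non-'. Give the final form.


Step 1: Add suffix '-ment' to 'pay' = 'payment'
Step 2: Add prefix 'non-' to 'payment' = 'nonpayment'

nonpayment


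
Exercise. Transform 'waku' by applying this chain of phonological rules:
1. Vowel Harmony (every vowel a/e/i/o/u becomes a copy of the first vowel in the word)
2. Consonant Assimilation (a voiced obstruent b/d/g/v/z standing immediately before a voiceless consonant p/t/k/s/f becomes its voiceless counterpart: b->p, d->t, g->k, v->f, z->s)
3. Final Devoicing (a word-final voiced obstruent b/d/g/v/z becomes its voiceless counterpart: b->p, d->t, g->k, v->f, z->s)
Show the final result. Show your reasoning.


Starting form: 'waku'
Rule 1: Vowel Harmony: all vowels become 'a' (matching first vowel). 'waku' -> 'waka'
Rule 2: Consonant Assimilation: no voiced obstruent (b/d/g/v/z) stands immediately before a voiceless consonant (p/t/k/s/f). No change.
Rule 3: Final Devoicing: the word ends in the vowel 'a', not a consonant. No change.
Final form: 'waka'

waka


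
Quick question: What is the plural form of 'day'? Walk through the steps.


Apply rule: Add -s. 'day' becomes 'days'.

days


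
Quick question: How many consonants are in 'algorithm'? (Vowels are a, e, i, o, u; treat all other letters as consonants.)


Consonants in 'algorithm': l, g, r, t, h, m = 6 consonants.

6


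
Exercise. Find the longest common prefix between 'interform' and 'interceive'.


Compare from the start: 5 characters match: 'inter'. Mismatch at position 6: 'f' vs 'c'.

inter


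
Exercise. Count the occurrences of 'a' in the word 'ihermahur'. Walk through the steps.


Letter 'a' in 'ihermahur': found at position(s) 6 = 1 occurrence(s).

1


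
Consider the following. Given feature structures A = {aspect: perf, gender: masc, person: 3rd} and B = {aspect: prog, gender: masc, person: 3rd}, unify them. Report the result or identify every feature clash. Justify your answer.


Compare features:
aspect: A=perf vs B=prog -> CLASH
gender: A=masc vs B=masc -> unified: masc
person: A=3rd vs B=3rd -> unified: 3rd
Clash detected on feature 'aspect' (perf vs prog); unification fails.

CLASH on 'aspect' (perf vs prog)


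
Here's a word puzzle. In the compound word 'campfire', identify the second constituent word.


Split 'campfire' into 'camp' + 'fire'. The second part is 'fire'.

fire


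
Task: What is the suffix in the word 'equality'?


The word 'equality' = 'equal' (root) + '-ity' (suffix). The suffix is '-ity'.

ity


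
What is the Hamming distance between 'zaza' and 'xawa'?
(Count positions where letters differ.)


Alignment:
Position 1: 'z' vs 'x' = DIFFER
Position 2: 'a' vs 'a' = match
Position 3: 'z' vs 'w' = DIFFER
Position 4: 'a' vs 'a' = match
Total differences: 2

2


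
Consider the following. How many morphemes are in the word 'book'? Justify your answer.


Decomposition: book (free morpheme) = 1 morpheme(s)

1 morphemes


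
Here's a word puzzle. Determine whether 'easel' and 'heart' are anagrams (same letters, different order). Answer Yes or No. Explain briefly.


Sorted letters of 'easel': 'aeels'
Sorted letters of 'heart': 'aehrt'
They do not match.

No


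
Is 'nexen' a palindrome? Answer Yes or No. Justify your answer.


Forward: 'nexen'
Reversed: 'nexen'
They are identical.

Yes


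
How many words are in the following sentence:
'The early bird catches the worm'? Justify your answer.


Split into words: The | early | bird | catches | the | worm = 6 words.

6


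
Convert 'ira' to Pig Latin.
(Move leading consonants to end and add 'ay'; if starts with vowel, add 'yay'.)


'ira' starts with a vowel, so add 'yay': 'irayay'.

irayay


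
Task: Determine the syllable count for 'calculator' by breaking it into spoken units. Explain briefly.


Break 'calculator' into syllables: cal-cu-la-tor -> cal | cu | la | tor = 4 syllables

4 syllables


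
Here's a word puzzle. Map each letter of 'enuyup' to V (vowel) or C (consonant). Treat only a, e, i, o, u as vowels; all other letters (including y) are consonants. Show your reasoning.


Letter mapping: e = V, n = C, u = V, y = C, u = V, p = C.

VCVCVC


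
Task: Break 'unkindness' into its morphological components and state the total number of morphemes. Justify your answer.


Step 1: Identify prefix: 'un' (meaning: not/reverse)
Step 2: Identify root: 'kind'
Step 3: Identify suffix(es): 'ness'
Decomposition: un- (prefix: not/reverse) + kind (root) + -ness (suffix: state of)
Total morphemes: 3

3 morphemes (un- (prefix: not/reverse) + kind (root) + -ness (suffix: state of))


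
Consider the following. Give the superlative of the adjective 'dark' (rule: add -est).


Apply superlative formation (add -est): 'dark' -> 'darkest'.

darkest


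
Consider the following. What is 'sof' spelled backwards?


Reverse 'sof' character by character: 'fos'.

fos


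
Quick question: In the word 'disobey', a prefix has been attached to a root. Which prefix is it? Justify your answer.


The word 'disobey' = 'dis' (prefix) + 'obey' (root). The prefix is 'dis'.

dis


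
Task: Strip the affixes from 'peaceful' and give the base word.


Remove suffix '-ful' from 'peaceful' to get root 'peace'.

peace


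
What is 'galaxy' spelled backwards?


Reverse 'galaxy' character by character: 'yxalag'.

yxalag


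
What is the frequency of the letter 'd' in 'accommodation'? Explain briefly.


Letter 'd' in 'accommodation': found at position(s) 8 = 1 occurrence(s).

1


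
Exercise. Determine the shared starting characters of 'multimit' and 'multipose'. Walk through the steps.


Compare from the start: 5 characters match: 'multi'. Mismatch at position 6: 'm' vs 'p'.

multi


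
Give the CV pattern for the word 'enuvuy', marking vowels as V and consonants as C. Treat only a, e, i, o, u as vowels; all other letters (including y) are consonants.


Letter mapping: e = V, n = C, u = V, v = C, u = V, y = C.

VCVCVC


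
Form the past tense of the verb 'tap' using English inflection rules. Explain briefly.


Apply rule: Double final consonant and add -ed. 'tap' becomes 'tapped'.

tapped


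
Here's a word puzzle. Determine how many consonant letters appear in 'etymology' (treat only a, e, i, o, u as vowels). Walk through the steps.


Consonants in 'etymology': t, y, m, l, g, y = 6 consonants.

6


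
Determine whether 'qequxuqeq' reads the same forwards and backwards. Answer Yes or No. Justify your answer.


Forward: 'qequxuqeq'
Reversed: 'qequxuqeq'
They are identical.

Yes


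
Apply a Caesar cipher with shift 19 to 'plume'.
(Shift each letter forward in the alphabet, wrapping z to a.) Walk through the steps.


Shift each letter by 19: p -> i, l -> e, u -> n, m -> f, e -> x. Result: 'ienfx'.

ienfx


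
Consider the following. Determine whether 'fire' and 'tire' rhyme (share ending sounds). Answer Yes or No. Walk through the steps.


Rime (stressed vowel + following sounds) of 'fire': -ire = /aɪər/
Rime of 'tire': -ire = /aɪər/
/aɪər/ and /aɪər/ are the same ending sound, so the words rhyme.

Yes


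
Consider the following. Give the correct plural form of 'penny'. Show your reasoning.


Apply rule: Change -y to -ies (consonant + y). 'penny' becomes 'pennies'.

pennies


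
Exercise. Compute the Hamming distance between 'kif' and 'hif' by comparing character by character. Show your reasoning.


Alignment:
Position 1: 'k' vs 'h' = DIFFER
Position 2: 'i' vs 'i' = match
Position 3: 'f' vs 'f' = match
Total differences: 1

1


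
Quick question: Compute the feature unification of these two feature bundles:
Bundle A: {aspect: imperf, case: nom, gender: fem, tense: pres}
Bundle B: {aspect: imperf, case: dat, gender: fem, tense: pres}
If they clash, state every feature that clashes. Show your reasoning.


Compare features:
aspect: A=imperf vs B=imperf -> unified: imperf
case: A=nom vs B=dat -> CLASH
gender: A=fem vs B=fem -> unified: fem
tense: A=pres vs B=pres -> unified: pres
Clash detected on feature 'case' (nom vs dat); unification fails.

CLASH on 'case' (nom vs dat)


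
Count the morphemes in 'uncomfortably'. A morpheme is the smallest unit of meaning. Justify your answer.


Decomposition: un- (prefix) + comfort (root) + -able (suffix) + -ly (suffix) = 4 morpheme(s)

4 morphemes


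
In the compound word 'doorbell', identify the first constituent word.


Split 'doorbell' into 'door' + 'bell'. The first part is 'door'.

door


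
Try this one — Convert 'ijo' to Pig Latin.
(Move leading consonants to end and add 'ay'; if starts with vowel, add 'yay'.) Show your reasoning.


'ijo' starts with a vowel, so add 'yay': 'ijoyay'.

ijoyay


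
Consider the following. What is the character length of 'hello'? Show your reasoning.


Spell out 'hello' and number each letter: h(1), e(2), l(3), l(4), o(5). Total: 5 letters.

5


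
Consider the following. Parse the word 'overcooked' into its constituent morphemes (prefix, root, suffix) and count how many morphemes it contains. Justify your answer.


Step 1: Identify prefix: 'over' (meaning: excessively)
Step 2: Identify root: 'cook'
Step 3: Identify suffix(es): 'ed'
Decomposition: over- (prefix: excessively) + cook (root) + -ed (suffix: past)
Total morphemes: 3

3 morphemes (over- (prefix: excessively) + cook (root) + -ed (suffix: past))


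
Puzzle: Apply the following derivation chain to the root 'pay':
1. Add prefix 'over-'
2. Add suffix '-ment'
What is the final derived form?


Step 1: Add prefix 'over-' to 'pay' = 'overpay'
Step 2: Add suffix '-ment' to 'overpay' = 'overpayment'

overpayment


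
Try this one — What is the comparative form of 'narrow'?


Apply comparative formation (add -er): 'narrow' -> 'narrower'.

narrower


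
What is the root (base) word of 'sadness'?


Remove suffix '-ness' from 'sadness' to get root 'sad'.

sad


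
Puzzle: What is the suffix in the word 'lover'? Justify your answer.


The word 'lover' = 'love' (root) + '-er' (suffix). The suffix is '-er'.

er


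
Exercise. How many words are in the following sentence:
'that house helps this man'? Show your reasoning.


Split into words: that | house | helps | this | man = 5 words.

5


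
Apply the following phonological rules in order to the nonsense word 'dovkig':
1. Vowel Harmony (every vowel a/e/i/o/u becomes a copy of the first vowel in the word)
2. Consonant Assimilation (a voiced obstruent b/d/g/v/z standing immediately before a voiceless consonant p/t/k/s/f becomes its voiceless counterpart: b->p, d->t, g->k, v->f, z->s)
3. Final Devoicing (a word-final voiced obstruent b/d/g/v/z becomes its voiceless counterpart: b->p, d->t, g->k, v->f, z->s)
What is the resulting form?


Starting form: 'dovkig'
Rule 1: Vowel Harmony: all vowels become 'o' (matching first vowel). 'dovkig' -> 'dovkog'
Rule 2: Consonant Assimilation: voiced obstruent before voiceless consonant becomes voiceless ('vk' -> 'fk'). 'dovkog' -> 'dofkog'
Rule 3: Final Devoicing: word-final voiced obstruent 'g' becomes voiceless 'k'. 'dofkog' -> 'dofkok'
Final form: 'dofkok'

dofkok


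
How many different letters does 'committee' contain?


Unique letters in 'committee': {c, e, i, m, o, t} = 6 distinct letters.

6


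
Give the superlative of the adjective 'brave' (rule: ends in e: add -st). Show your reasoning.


Apply superlative formation (ends in e: add -st): 'brave' -> 'bravest'.

bravest


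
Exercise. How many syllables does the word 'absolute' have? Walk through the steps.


Break 'absolute' into syllables: ab-so-lute -> ab | so | lute = 3 syllables

3 syllables


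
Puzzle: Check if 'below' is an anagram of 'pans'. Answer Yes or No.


Sorted letters of 'below': 'below'
Sorted letters of 'pans': 'anps'
They do not match.

No


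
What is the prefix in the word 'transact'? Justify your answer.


The word 'transact' = 'trans' (prefix) + 'act' (root). The prefix is 'trans'.

trans


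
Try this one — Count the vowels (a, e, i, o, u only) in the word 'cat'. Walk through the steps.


Vowels in 'cat': a = 1 vowels.

1


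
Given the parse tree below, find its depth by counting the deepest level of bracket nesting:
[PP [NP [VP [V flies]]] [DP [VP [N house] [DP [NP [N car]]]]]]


Count bracket nesting levels:
'[' at pos 0: depth = 1
'[' at pos 4: depth = 2
'[' at pos 8: depth = 3
'[' at pos 12: depth = 4
'[' at pos 24: depth = 2
'[' at pos 28: depth = 3
'[' at pos 32: depth = 4
'[' at pos 42: depth = 4
'[' at pos 46: depth = 5
'[' at pos 50: depth = 6
Maximum depth reached: 6

6


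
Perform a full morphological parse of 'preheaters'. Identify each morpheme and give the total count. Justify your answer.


Step 1: Identify prefix: 'pre' (meaning: before)
Step 2: Identify root: 'heat'
Step 3: Identify suffix(es): 'er, s'
Decomposition: pre- (prefix: before) + heat (root) + -er (suffix: one who) + -s (plural)
Total morphemes: 4

4 morphemes (pre- (prefix: before) + heat (root) + -er (suffix: one who) + -s (plural))


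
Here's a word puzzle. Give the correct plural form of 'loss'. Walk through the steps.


Apply rule: Add -es (sibilant/fricative ending). 'loss' becomes 'losses'.

losses


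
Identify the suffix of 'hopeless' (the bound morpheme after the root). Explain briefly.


The word 'hopeless' = 'hope' (root) + '-less' (suffix). The suffix is '-less'.

less


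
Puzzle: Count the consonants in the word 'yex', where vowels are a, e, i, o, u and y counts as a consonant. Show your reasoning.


Consonants in 'yex': y, x = 2 consonants.

2


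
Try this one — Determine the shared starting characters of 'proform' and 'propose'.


Compare from the start: 3 characters match: 'pro'. Mismatch at position 4: 'f' vs 'p'.

pro


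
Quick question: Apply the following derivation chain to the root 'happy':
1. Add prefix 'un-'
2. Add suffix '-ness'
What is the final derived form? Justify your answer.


Step 1: Add prefix 'un-' to 'happy' = 'unhappy'
Step 2: Add suffix '-ness' to 'unhappy' = 'unhappiness'

unhappiness


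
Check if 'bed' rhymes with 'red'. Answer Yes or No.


Rime (stressed vowel + following sounds) of 'bed': -ed = /ɛd/
Rime of 'red': -ed = /ɛd/
/ɛd/ and /ɛd/ are the same ending sound, so the words rhyme.

Yes


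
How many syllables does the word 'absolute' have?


Break 'absolute' into syllables: ab-so-lute -> ab | so | lute = 3 syllables

3 syllables


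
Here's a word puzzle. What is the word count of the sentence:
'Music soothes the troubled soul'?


Split into words: Music | soothes | the | troubled | soul = 5 words.

5


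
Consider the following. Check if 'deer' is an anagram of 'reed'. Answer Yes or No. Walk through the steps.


Sorted letters of 'deer': 'deer'
Sorted letters of 'reed': 'deer'
They match.

Yes


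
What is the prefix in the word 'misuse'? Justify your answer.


The word 'misuse' = 'mis' (prefix) + 'use' (root). The prefix is 'mis'.

mis


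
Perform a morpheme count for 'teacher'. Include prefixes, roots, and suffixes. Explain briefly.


Decomposition: teach (root) + -er (suffix) = 2 morpheme(s)

2 morphemes


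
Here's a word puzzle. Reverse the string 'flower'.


Reverse 'flower' character by character: 'rewolf'.

rewolf


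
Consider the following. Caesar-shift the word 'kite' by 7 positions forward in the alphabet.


Shift each letter by 7: k -> r, i -> p, t -> a, e -> l. Result: 'rpal'.

rpal


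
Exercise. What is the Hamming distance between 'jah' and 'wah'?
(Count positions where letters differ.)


Alignment:
Position 1: 'j' vs 'w' = DIFFER
Position 2: 'a' vs 'a' = match
Position 3: 'h' vs 'h' = match
Total differences: 1

1


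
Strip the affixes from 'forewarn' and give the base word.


Remove prefix 'fore' from 'forewarn' to get root 'warn'.

warn


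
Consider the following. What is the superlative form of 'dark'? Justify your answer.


Apply superlative formation (add -est): 'dark' -> 'darkest'.

darkest


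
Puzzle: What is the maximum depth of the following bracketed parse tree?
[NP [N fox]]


Count bracket nesting levels:
'[' at pos 0: depth = 1
'[' at pos 4: depth = 2
Maximum depth reached: 2

2


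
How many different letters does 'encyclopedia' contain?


Unique letters in 'encyclopedia': {a, c, d, e, i, l, n, o, p, y} = 10 distinct letters.

10


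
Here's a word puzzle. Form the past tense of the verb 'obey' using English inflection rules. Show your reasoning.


Apply rule: Add -ed. 'obey' becomes 'obeyed'.

obeyed


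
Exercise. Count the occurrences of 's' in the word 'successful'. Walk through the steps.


Letter 's' in 'successful': found at position(s) 1, 6, 7 = 3 occurrence(s).

3


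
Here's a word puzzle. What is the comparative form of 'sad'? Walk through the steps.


Apply comparative formation (double final consonant, add -er): 'sad' -> 'sadder'.

sadder


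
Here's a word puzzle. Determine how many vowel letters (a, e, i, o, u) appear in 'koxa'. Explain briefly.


Vowels in 'koxa': o, a = 2 vowels.

2


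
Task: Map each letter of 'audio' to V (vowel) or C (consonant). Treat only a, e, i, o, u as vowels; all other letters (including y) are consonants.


Letter mapping: a = V, u = V, d = C, i = V, o = V.

VVCVV


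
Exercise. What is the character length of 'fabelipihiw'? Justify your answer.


Spell out 'fabelipihiw' and number each letter: f(1), a(2), b(3), e(4), l(5), i(6), p(7), i(8), h(9), i(10), w(11). Total: 11 letters.

11


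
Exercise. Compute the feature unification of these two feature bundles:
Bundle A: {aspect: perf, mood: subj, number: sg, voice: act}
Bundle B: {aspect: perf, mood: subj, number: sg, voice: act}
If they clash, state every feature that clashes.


Compare features:
aspect: A=perf vs B=perf -> unified: perf
mood: A=subj vs B=subj -> unified: subj
number: A=sg vs B=sg -> unified: sg
voice: A=act vs B=act -> unified: act
No clashes found.

Unified: {aspect: perf, mood: subj, number: sg, voice: act}


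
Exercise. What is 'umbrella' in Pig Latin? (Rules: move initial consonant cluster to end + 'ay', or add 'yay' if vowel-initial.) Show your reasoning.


'umbrella' starts with a vowel, so add 'yay': 'umbrellayay'.

umbrellayay


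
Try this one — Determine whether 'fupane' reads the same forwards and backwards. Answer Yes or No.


Forward: 'fupane'
Reversed: 'enapuf'
They differ.

No


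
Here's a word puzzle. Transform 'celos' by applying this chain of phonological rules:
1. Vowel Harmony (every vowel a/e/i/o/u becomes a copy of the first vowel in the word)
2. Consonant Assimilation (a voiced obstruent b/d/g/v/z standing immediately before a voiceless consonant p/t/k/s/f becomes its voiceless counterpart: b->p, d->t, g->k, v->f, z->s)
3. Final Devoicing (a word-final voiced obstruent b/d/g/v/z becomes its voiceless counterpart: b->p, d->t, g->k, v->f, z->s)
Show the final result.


Starting form: 'celos'
Rule 1: Vowel Harmony: all vowels become 'e' (matching first vowel). 'celos' -> 'celes'
Rule 2: Consonant Assimilation: no voiced obstruent (b/d/g/v/z) stands immediately before a voiceless consonant (p/t/k/s/f). No change.
Rule 3: Final Devoicing: final consonant 's' is not one of the voiced obstruents b/d/g/v/z. No change.
Final form: 'celes'

celes


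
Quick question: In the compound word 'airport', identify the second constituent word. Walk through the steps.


Split 'airport' into 'air' + 'port'. The second part is 'port'.

port


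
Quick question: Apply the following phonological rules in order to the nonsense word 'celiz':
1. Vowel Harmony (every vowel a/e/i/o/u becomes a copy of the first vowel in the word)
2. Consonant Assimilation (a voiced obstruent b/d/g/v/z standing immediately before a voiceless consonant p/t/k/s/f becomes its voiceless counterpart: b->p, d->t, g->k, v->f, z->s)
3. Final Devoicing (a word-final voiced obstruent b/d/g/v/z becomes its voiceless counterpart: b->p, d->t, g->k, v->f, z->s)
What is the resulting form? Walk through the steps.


Starting form: 'celiz'
Rule 1: Vowel Harmony: all vowels become 'e' (matching first vowel). 'celiz' -> 'celez'
Rule 2: Consonant Assimilation: no voiced obstruent (b/d/g/v/z) stands immediately before a voiceless consonant (p/t/k/s/f). No change.
Rule 3: Final Devoicing: word-final voiced obstruent 'z' becomes voiceless 's'. 'celez' -> 'celes'
Final form: 'celes'

celes


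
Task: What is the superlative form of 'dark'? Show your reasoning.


Apply superlative formation (add -est): 'dark' -> 'darkest'.

darkest


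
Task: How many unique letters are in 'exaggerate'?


Unique letters in 'exaggerate': {a, e, g, r, t, x} = 6 distinct letters.

6


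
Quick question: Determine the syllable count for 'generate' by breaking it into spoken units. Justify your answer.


Break 'generate' into syllables: gen-er-ate -> gen | er | ate = 3 syllables

3 syllables


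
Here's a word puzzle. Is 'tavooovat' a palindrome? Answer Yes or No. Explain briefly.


Forward: 'tavooovat'
Reversed: 'tavooovat'
They are identical.

Yes


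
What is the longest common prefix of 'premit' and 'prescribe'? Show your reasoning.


Compare from the start: 3 characters match: 'pre'. Mismatch at position 4: 'm' vs 's'.

pre


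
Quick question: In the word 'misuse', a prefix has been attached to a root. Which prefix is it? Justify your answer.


The word 'misuse' = 'mis' (prefix) + 'use' (root). The prefix is 'mis'.

mis


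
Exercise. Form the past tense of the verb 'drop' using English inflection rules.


Apply rule: Double final consonant and add -ed. 'drop' becomes 'dropped'.

dropped


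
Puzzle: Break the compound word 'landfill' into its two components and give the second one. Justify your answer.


Split 'landfill' into 'land' + 'fill'. The second part is 'fill'.

fill


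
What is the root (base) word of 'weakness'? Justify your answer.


Remove suffix '-ness' from 'weakness' to get root 'weak'.

weak


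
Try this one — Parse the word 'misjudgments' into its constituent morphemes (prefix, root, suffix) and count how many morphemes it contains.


Step 1: Identify prefix: 'mis' (meaning: wrongly)
Step 2: Identify root: 'judge'
Step 3: Identify suffix(es): 'ment, s'
Decomposition: mis- (prefix: wrongly) + judge (root) + -ment (suffix: action/result) + -s (plural)
Total morphemes: 4

4 morphemes (mis- (prefix: wrongly) + judge (root) + -ment (suffix: action/result) + -s (plural))


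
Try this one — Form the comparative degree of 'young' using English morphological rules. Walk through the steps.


Apply comparative formation (add -er): 'young' -> 'younger'.

younger


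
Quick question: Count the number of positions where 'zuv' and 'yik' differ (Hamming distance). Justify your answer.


Alignment:
Position 1: 'z' vs 'y' = DIFFER
Position 2: 'u' vs 'i' = DIFFER
Position 3: 'v' vs 'k' = DIFFER
Total differences: 3

3


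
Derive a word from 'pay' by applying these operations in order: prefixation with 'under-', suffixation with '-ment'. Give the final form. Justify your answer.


Step 1: Add prefix 'under-' to 'pay' = 'underpay'
Step 2: Add suffix '-ment' to 'underpay' = 'underpayment'

underpayment


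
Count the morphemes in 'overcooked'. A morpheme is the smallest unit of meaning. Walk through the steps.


Decomposition: over- (prefix) + cook (root) + -ed (suffix) = 3 morpheme(s)

3 morphemes


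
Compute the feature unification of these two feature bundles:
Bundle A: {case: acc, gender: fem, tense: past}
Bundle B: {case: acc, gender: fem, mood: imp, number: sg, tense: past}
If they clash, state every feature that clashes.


Compare features:
case: A=acc vs B=acc -> unified: acc
gender: A=fem vs B=fem -> unified: fem
mood: A=_ vs B=imp -> unified: imp
number: A=_ vs B=sg -> unified: sg
tense: A=past vs B=past -> unified: past
No clashes found.

Unified: {case: acc, gender: fem, mood: imp, number: sg, tense: past}


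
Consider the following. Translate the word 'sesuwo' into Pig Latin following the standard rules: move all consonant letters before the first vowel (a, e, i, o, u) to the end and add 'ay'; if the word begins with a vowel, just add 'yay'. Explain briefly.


'sesuwo': move consonant cluster 's' to end and add 'ay': 'esuwosay'.

esuwosay


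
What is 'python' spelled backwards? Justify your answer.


Reverse 'python' character by character: 'nohtyp'.

nohtyp


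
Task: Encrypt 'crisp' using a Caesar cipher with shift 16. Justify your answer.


Shift each letter by 16: c -> s, r -> h, i -> y, s -> i, p -> f. Result: 'shyif'.

shyif


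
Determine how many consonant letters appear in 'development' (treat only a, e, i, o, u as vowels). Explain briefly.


Consonants in 'development': d, v, l, p, m, n, t = 7 consonants.

7


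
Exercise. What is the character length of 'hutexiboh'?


Spell out 'hutexiboh' and number each letter: h(1), u(2), t(3), e(4), x(5), i(6), b(7), o(8), h(9). Total: 9 letters.

9


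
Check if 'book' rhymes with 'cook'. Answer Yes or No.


Rime (stressed vowel + following sounds) of 'book': -ook = /ʊk/
Rime of 'cook': -ook = /ʊk/
/ʊk/ and /ʊk/ are the same ending sound, so the words rhyme.

Yes


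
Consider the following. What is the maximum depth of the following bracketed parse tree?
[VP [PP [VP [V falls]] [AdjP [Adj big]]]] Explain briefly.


Count bracket nesting levels:
'[' at pos 0: depth = 1
'[' at pos 4: depth = 2
'[' at pos 8: depth = 3
'[' at pos 12: depth = 4
'[' at pos 23: depth = 3
'[' at pos 29: depth = 4
Maximum depth reached: 4

4


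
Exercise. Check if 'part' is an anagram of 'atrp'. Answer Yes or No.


Sorted letters of 'part': 'aprt'
Sorted letters of 'atrp': 'aprt'
They match.

Yes
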